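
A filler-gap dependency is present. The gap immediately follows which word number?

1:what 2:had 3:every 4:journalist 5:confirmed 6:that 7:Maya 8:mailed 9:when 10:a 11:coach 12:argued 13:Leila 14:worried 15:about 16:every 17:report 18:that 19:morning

8

The displaced element is "what" (word 1).
It is linked across 1 clause boundary (that).
It functions as the direct object of "mailed", so the gap sits immediately after word 8 ("mailed").
Base order: Every journalist had confirmed that Maya mailed what when a coach argued Leila worried about every report that morning.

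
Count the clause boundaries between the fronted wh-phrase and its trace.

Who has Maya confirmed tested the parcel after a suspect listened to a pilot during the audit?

1

"who" is extracted from the subject of "tested".
Boundaries crossed, outermost first: [Ø] — 1 in total.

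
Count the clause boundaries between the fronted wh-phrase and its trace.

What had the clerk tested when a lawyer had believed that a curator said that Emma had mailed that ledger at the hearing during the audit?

"what" originates inside the matrix clause — no clause boundary is crossed.

0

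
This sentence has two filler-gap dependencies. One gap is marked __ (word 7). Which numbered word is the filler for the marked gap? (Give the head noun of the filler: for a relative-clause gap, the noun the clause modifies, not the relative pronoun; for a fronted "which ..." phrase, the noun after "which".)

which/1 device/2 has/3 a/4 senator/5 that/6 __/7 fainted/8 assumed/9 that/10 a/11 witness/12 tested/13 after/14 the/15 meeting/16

The marked gap is inside the relative clause, the subject of "fainted".
Its filler is the head noun "senator" (via "that"), at word 5.
(The other dependency links word 2 to a gap after word 13.)

5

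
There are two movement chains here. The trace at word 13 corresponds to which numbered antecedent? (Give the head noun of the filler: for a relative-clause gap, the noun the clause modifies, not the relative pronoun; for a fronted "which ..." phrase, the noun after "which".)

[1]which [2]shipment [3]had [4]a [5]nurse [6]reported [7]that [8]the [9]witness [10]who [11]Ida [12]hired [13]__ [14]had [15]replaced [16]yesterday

9

The marked gap is inside the relative clause, the direct object of "hired".
Its filler is the head noun "witness" (via "who"), at word 9.
(The other dependency links word 2 to a gap after word 15.)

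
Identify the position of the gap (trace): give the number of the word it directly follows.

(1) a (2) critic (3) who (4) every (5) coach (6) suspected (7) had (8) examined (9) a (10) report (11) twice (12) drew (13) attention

The displaced element is "a critic" (word 2).
It is linked across 1 clause boundary (Ø).
It functions as the subject of "examined", so the gap sits immediately after word 6 ("suspected").
Base order: Every coach suspected that a critic had examined a report twice.

6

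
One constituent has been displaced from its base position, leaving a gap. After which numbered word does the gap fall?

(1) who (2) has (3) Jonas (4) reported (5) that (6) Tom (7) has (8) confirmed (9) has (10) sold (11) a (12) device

8

The displaced element is "who" (word 1).
It is linked across 2 clause boundaries (that → Ø).
It functions as the subject of "sold", so the gap sits immediately after word 8 ("confirmed").
Base order: Jonas has reported that Tom has confirmed that who has sold a device.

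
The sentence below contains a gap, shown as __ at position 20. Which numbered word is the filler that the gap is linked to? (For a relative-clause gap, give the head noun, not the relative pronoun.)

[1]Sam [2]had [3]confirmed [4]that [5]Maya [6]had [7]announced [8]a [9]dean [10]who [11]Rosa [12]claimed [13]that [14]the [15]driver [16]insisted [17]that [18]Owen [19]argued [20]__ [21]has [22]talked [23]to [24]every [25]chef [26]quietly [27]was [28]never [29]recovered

The gap at 20 is the subject of "talked", inside a relative clause.
The relative pronoun is "who" (word 10); it is bound by the head noun immediately before it.
Its filler is the head noun "dean", at word 9.

9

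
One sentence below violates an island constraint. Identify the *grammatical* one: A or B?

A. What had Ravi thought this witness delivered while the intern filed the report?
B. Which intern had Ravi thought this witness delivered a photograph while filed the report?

A

In B, the wh-phrase is extracted from inside an adjunct island (introduced by "while"), which blocks movement.
In A, the extraction path crosses only that-complement boundaries, which are transparent.
So A is grammatical.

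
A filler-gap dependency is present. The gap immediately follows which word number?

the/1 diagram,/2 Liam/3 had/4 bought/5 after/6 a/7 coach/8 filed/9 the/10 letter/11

5

The displaced element is "the diagram" (word 2).
It functions as the direct object of "bought", so the gap sits immediately after word 5 ("bought").
Base order: Liam had bought the diagram after a coach filed the letter.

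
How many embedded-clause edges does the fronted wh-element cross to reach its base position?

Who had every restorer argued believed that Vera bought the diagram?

"who" is extracted from the subject of "believed".
Boundaries crossed, outermost first: [Ø] — 1 in total.

1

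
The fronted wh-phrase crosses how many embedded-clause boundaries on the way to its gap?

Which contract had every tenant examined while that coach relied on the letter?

"which contract" originates inside the matrix clause — no clause boundary is crossed.

0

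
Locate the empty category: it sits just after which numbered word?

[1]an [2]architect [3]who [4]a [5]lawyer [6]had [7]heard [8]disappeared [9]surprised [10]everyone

The displaced element is "an architect" (word 2).
It is linked across 1 clause boundary (Ø).
It functions as the subject of "disappeared", so the gap sits immediately after word 7 ("heard").
Base order: A lawyer had heard an architect disappeared.

7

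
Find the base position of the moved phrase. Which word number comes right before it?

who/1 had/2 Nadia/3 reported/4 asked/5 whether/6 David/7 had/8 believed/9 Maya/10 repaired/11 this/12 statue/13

4

The displaced element is "who" (word 1).
It is linked across 1 clause boundary (Ø).
It functions as the subject of "asked", so the gap sits immediately after word 4 ("reported").
Base order: Nadia had reported that who asked whether David had believed Maya repaired this statue.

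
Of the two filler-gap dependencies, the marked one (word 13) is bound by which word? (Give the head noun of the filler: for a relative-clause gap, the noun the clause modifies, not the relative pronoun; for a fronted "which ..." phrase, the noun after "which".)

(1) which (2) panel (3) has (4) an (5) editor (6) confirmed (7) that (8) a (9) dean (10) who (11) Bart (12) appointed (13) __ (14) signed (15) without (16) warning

The marked gap is inside the relative clause, the direct object of "appointed".
Its filler is the head noun "dean" (via "who"), at word 9.
(The other dependency links word 2 to a gap after word 14.)

9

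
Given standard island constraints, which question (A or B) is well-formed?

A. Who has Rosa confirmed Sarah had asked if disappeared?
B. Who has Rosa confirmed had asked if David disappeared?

B

In A, the wh-phrase is extracted from inside a wh-island (introduced by "if"), which blocks movement.
In B, the extraction path crosses only that-complement boundaries, which are transparent.
So B is grammatical.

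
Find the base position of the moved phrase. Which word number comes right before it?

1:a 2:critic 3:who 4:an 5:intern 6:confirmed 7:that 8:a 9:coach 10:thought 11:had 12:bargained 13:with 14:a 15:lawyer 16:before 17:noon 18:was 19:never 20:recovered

The displaced element is "a critic" (word 2).
It is linked across 2 clause boundaries (that → Ø).
It functions as the subject of "bargained", so the gap sits immediately after word 10 ("thought").
Base order: An intern confirmed that a coach thought that a critic had bargained with a lawyer before noon.

10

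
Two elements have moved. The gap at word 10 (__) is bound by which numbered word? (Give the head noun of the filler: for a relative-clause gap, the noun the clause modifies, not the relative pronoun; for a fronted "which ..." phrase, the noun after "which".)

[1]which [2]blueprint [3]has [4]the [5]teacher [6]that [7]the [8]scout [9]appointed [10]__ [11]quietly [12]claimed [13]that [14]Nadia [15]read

The marked gap is inside the relative clause, the direct object of "appointed".
Its filler is the head noun "teacher" (via "that"), at word 5.
(The other dependency links word 2 to a gap after word 15.)

5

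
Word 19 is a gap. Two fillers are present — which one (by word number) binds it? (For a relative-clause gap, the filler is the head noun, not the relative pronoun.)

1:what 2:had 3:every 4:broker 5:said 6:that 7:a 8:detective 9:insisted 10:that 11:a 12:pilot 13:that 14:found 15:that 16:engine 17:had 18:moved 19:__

The marked gap is the direct object of "moved".
Its filler is the fronted wh-phrase "what", at word 1.
(The other dependency links word 12 to a gap after word 13.)

1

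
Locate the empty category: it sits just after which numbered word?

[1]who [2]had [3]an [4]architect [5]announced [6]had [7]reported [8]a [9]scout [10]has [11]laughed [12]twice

5

The displaced element is "who" (word 1).
It is linked across 1 clause boundary (Ø).
It functions as the subject of "reported", so the gap sits immediately after word 5 ("announced").
Base order: An architect had announced that who had reported a scout has laughed twice.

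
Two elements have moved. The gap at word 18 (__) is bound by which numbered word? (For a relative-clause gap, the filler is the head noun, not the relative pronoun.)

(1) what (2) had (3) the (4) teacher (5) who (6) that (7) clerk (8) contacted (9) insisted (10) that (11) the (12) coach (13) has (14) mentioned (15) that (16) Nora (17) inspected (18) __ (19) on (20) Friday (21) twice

The marked gap is the direct object of "inspected".
Its filler is the fronted wh-phrase "what", at word 1.
(The other dependency links word 4 to a gap after word 8.)

1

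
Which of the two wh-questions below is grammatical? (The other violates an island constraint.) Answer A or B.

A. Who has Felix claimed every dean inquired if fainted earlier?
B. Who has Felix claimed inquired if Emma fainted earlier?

B

In A, the wh-phrase is extracted from inside a wh-island (introduced by "if"), which blocks movement.
In B, the extraction path crosses only that-complement boundaries, which are transparent.
So B is grammatical.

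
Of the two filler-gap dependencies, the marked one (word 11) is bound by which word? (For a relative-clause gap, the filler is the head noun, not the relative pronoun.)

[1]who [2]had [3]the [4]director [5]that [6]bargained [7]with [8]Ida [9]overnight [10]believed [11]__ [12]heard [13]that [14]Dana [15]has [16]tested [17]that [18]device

The marked gap is the subject of "heard".
Its filler is the fronted wh-phrase "who", at word 1.
(The other dependency links word 4 to a gap after word 5.)

1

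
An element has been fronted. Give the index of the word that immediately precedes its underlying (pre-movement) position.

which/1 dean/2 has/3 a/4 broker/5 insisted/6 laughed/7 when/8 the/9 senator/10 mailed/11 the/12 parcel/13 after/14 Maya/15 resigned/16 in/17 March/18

The displaced element is "which dean" (word 2).
It is linked across 1 clause boundary (Ø).
It functions as the subject of "laughed", so the gap sits immediately after word 6 ("insisted").
Base order: A broker has insisted that which dean laughed when the senator mailed the parcel after Maya resigned in March.

6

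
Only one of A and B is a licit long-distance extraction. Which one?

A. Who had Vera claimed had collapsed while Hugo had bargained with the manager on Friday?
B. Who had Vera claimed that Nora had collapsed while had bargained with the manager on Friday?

A

In B, the wh-phrase is extracted from inside an adjunct island (introduced by "while"), which blocks movement.
In A, the extraction path crosses only that-complement boundaries, which are transparent.
So A is grammatical.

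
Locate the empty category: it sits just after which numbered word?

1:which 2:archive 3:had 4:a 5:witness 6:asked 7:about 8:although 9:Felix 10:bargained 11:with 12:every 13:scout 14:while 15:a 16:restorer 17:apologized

The displaced element is "which archive" (word 2).
It functions as the object of the preposition "about" of "asked", so the gap sits immediately after word 7 ("about").
Base order: A witness had asked about which archive although Felix bargained with every scout while a restorer apologized.

7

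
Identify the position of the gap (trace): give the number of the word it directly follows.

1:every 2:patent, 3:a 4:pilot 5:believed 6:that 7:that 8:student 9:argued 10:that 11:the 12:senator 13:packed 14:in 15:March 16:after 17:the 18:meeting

13

The displaced element is "every patent" (word 2).
It is linked across 2 clause boundaries (that → that).
It functions as the direct object of "packed", so the gap sits immediately after word 13 ("packed").
Base order: A pilot believed that that student argued that the senator packed every patent in March after the meeting.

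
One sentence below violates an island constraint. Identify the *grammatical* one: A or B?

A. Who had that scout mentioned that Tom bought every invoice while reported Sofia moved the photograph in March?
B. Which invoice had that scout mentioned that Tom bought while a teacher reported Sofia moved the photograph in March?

B

In A, the wh-phrase is extracted from inside an adjunct island (introduced by "while"), which blocks movement.
In B, the extraction path crosses only that-complement boundaries, which are transparent.
So B is grammatical.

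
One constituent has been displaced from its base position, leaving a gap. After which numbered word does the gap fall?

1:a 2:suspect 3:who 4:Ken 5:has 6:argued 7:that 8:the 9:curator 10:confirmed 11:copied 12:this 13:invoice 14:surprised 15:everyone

10

The displaced element is "a suspect" (word 2).
It is linked across 2 clause boundaries (that → Ø).
It functions as the subject of "copied", so the gap sits immediately after word 10 ("confirmed").
Base order: Ken has argued that the curator confirmed that a suspect copied this invoice.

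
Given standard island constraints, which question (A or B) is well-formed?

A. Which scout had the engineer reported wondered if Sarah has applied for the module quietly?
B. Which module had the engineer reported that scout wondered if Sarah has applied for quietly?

In B, the wh-phrase is extracted from inside a wh-island (introduced by "if"), which blocks movement.
In A, the extraction path crosses only that-complement boundaries, which are transparent.
So A is grammatical.

A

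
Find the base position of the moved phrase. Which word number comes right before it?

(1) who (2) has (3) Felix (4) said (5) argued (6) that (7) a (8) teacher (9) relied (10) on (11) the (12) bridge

The displaced element is "who" (word 1).
It is linked across 1 clause boundary (Ø).
It functions as the subject of "argued", so the gap sits immediately after word 4 ("said").
Base order: Felix has said that who argued that a teacher relied on the bridge.

4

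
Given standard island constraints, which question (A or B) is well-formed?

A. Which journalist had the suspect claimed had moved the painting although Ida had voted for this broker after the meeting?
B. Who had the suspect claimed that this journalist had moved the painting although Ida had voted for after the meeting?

In B, the wh-phrase is extracted from inside an adjunct island (introduced by "although"), which blocks movement.
In A, the extraction path crosses only that-complement boundaries, which are transparent.
So A is grammatical.

A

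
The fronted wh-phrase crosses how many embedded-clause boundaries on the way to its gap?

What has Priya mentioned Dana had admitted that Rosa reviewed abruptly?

2

"what" is extracted from the object of "reviewed".
Boundaries crossed, outermost first: [Ø], [that] — 2 in total.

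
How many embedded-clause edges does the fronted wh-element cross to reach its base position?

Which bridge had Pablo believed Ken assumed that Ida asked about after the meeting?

2

"which bridge" is extracted from the PP object of "asked".
Boundaries crossed, outermost first: [Ø], [that] — 2 in total.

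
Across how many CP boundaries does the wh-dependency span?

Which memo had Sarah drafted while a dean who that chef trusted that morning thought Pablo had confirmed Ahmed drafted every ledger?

"which memo" originates inside the matrix clause — no clause boundary is crossed.

0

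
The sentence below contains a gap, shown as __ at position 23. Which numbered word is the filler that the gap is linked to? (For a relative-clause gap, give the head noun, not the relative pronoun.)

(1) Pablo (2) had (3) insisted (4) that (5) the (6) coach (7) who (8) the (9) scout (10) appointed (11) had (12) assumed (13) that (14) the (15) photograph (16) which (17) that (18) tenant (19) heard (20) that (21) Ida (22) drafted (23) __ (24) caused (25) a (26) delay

15

The gap at 23 is the object of "drafted", inside a relative clause.
The relative pronoun is "which" (word 16); it is bound by the head noun immediately before it.
Its filler is the head noun "photograph", at word 15.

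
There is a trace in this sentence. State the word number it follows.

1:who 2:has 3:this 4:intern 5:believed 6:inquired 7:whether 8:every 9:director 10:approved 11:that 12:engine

The displaced element is "who" (word 1).
It is linked across 1 clause boundary (Ø).
It functions as the subject of "inquired", so the gap sits immediately after word 5 ("believed").
Base order: This intern has believed that who inquired whether every director approved that engine.

5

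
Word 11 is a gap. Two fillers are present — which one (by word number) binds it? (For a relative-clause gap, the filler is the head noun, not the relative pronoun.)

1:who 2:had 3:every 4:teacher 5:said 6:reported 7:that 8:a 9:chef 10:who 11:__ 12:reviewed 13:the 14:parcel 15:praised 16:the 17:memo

9

The marked gap is inside the relative clause, the subject of "reviewed".
Its filler is the head noun "chef" (via "who"), at word 9.
(The other dependency links word 1 to a gap after word 5.)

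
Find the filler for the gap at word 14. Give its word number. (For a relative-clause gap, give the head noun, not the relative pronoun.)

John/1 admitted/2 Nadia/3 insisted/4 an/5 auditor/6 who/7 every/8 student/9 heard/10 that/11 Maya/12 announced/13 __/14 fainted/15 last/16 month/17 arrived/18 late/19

The gap at 14 is the subject of "fainted", inside a relative clause.
The relative pronoun is "who" (word 7); it is bound by the head noun immediately before it.
Its filler is the head noun "auditor", at word 6.

6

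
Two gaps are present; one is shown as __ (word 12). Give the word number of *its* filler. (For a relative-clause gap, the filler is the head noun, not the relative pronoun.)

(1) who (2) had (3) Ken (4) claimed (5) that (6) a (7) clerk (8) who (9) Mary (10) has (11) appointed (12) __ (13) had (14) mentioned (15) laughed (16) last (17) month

7

The marked gap is inside the relative clause, the direct object of "appointed".
Its filler is the head noun "clerk" (via "who"), at word 7.
(The other dependency links word 1 to a gap after word 14.)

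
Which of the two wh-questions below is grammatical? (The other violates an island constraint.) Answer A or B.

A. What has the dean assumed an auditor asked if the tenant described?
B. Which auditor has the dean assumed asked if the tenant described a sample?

In A, the wh-phrase is extracted from inside a wh-island (introduced by "if"), which blocks movement.
In B, the extraction path crosses only that-complement boundaries, which are transparent.
So B is grammatical.

B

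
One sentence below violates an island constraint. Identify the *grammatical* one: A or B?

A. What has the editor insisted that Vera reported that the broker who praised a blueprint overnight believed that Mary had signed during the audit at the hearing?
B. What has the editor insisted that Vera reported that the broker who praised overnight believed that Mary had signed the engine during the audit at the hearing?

In B, the wh-phrase is extracted from inside a complex-NP island (relative clause) (introduced by "who"), which blocks movement.
In A, the extraction path crosses only that-complement boundaries, which are transparent.
So A is grammatical.

A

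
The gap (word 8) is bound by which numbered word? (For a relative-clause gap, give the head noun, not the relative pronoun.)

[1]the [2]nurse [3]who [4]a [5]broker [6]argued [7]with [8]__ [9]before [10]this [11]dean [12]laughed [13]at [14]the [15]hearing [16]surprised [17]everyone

The gap at 8 is the prepositional object of "argued", inside a relative clause.
The relative pronoun is "who" (word 3); it is bound by the head noun immediately before it.
Its filler is the head noun "nurse", at word 2.

2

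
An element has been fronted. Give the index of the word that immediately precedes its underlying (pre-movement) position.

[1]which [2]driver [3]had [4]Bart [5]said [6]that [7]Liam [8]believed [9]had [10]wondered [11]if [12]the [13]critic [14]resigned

8

The displaced element is "which driver" (word 2).
It is linked across 2 clause boundaries (that → Ø).
It functions as the subject of "wondered", so the gap sits immediately after word 8 ("believed").
Base order: Bart had said that Liam believed which driver had wondered if the critic resigned.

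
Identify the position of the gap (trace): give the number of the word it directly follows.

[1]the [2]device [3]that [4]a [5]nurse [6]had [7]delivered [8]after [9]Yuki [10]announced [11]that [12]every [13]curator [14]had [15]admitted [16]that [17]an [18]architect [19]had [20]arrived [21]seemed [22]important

7

The displaced element is "the device" (word 2).
It functions as the direct object of "delivered", so the gap sits immediately after word 7 ("delivered").
Base order: A nurse had delivered the device after Yuki announced that every curator had admitted that an architect had arrived.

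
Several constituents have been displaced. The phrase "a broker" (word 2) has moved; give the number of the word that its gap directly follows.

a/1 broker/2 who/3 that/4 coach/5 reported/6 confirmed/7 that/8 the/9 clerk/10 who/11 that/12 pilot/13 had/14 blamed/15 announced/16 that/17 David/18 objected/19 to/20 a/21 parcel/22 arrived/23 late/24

6

The displaced element is "a broker" (word 2).
It is linked across 1 clause boundary (Ø).
It functions as the subject of "confirmed", so the gap sits immediately after word 6 ("reported").
Base order: That coach reported that a broker confirmed that the clerk who that pilot had blamed announced that David objected to a parcel.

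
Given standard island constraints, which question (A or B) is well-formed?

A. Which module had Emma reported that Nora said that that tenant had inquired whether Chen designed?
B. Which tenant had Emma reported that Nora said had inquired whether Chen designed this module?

In A, the wh-phrase is extracted from inside a wh-island (introduced by "whether"), which blocks movement.
In B, the extraction path crosses only that-complement boundaries, which are transparent.
So B is grammatical.

B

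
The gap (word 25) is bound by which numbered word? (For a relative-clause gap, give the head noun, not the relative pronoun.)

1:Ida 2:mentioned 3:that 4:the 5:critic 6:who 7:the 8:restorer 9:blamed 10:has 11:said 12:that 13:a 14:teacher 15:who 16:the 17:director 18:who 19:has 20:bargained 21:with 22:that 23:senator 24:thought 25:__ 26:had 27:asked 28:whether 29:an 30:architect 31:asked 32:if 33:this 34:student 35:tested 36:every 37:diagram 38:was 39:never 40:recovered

The gap at 25 is the subject of "asked", inside a relative clause.
The relative pronoun is "who" (word 15); it is bound by the head noun immediately before it.
Its filler is the head noun "teacher", at word 14.

14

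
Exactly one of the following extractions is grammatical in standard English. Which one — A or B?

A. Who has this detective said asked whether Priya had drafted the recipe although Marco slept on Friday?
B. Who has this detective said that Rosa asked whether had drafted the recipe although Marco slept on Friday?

A

In B, the wh-phrase is extracted from inside a wh-island (introduced by "whether"), which blocks movement.
In A, the extraction path crosses only that-complement boundaries, which are transparent.
So A is grammatical.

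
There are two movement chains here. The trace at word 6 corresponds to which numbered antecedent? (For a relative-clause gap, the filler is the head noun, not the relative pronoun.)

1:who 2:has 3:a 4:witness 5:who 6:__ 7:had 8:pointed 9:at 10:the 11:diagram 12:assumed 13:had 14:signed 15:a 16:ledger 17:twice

The marked gap is inside the relative clause, the subject of "pointed".
Its filler is the head noun "witness" (via "who"), at word 4.
(The other dependency links word 1 to a gap after word 12.)

4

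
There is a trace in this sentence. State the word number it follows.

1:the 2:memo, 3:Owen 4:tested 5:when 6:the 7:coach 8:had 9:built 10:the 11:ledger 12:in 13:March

4

The displaced element is "the memo" (word 2).
It functions as the direct object of "tested", so the gap sits immediately after word 4 ("tested").
Base order: Owen tested the memo when the coach had built the ledger in March.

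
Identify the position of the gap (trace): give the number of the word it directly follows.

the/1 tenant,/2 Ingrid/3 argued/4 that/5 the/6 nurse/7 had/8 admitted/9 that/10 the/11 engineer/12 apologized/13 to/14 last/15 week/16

The displaced element is "the tenant" (word 2).
It is linked across 2 clause boundaries (that → that).
It functions as the object of the preposition "to" of "apologized", so the gap sits immediately after word 14 ("to").
Base order: Ingrid argued that the nurse had admitted that the engineer apologized to the tenant last week.

14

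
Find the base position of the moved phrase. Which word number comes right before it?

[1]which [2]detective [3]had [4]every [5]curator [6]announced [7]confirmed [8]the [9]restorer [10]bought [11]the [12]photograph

6

The displaced element is "which detective" (word 2).
It is linked across 1 clause boundary (Ø).
It functions as the subject of "confirmed", so the gap sits immediately after word 6 ("announced").
Base order: Every curator had announced that which detective confirmed the restorer bought the photograph.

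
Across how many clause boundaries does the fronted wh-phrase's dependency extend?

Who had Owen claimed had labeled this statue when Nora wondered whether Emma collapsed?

"who" is extracted from the subject of "labeled".
Boundaries crossed, outermost first: [Ø] — 1 in total.

1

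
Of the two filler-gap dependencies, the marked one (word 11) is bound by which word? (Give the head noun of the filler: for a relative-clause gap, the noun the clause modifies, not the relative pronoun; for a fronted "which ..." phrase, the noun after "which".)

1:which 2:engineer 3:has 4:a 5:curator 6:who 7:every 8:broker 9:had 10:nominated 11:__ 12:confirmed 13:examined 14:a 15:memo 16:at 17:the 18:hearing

5

The marked gap is inside the relative clause, the direct object of "nominated".
Its filler is the head noun "curator" (via "who"), at word 5.
(The other dependency links word 2 to a gap after word 12.)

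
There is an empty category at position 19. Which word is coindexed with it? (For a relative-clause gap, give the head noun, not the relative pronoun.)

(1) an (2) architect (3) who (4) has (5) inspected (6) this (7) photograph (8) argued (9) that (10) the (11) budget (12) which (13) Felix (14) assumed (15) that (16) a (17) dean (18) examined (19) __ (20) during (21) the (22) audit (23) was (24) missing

The gap at 19 is the object of "examined", inside a relative clause.
The relative pronoun is "which" (word 12); it is bound by the head noun immediately before it.
Its filler is the head noun "budget", at word 11.

11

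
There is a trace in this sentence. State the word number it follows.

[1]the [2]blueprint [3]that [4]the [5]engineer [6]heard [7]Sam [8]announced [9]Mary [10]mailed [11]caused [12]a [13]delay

10

The displaced element is "the blueprint" (word 2).
It is linked across 2 clause boundaries (Ø → Ø).
It functions as the direct object of "mailed", so the gap sits immediately after word 10 ("mailed").
Base order: The engineer heard Sam announced Mary mailed the blueprint.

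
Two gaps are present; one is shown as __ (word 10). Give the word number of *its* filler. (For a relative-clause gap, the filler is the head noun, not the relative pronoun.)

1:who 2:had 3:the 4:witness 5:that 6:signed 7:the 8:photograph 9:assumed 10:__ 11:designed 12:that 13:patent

1

The marked gap is the subject of "designed".
Its filler is the fronted wh-phrase "who", at word 1.
(The other dependency links word 4 to a gap after word 5.)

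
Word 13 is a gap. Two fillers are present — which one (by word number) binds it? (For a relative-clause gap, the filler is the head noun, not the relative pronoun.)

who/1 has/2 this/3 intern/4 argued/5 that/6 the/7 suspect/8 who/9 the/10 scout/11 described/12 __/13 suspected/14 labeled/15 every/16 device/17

The marked gap is inside the relative clause, the direct object of "described".
Its filler is the head noun "suspect" (via "who"), at word 8.
(The other dependency links word 1 to a gap after word 14.)

8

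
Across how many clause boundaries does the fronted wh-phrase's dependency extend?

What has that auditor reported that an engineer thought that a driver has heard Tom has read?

3

"what" is extracted from the object of "read".
Boundaries crossed, outermost first: [that], [that], [Ø] — 3 in total.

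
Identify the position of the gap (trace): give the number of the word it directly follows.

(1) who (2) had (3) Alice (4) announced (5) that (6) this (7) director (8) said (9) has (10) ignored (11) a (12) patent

The displaced element is "who" (word 1).
It is linked across 2 clause boundaries (that → Ø).
It functions as the subject of "ignored", so the gap sits immediately after word 8 ("said").
Base order: Alice had announced that this director said that who has ignored a patent.

8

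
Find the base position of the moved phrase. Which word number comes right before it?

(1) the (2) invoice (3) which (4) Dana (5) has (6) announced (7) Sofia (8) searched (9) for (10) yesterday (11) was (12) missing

9

The displaced element is "the invoice" (word 2).
It is linked across 1 clause boundary (Ø).
It functions as the object of the preposition "for" of "searched", so the gap sits immediately after word 9 ("for").
Base order: Dana has announced Sofia searched for the invoice yesterday.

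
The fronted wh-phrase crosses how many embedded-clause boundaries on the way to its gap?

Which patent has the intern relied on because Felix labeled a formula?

0

"which patent" originates inside the matrix clause — no clause boundary is crossed.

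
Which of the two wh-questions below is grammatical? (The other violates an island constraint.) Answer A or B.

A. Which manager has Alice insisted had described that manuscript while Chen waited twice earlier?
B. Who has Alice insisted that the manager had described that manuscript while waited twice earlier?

In B, the wh-phrase is extracted from inside an adjunct island (introduced by "while"), which blocks movement.
In A, the extraction path crosses only that-complement boundaries, which are transparent.
So A is grammatical.

A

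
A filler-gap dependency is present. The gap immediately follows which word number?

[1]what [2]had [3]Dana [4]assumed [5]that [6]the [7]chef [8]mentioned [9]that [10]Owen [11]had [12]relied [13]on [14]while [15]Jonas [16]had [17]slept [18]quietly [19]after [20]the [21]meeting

13

The displaced element is "what" (word 1).
It is linked across 2 clause boundaries (that → that).
It functions as the object of the preposition "on" of "relied", so the gap sits immediately after word 13 ("on").
Base order: Dana had assumed that the chef mentioned that Owen had relied on what while Jonas had slept quietly after the meeting.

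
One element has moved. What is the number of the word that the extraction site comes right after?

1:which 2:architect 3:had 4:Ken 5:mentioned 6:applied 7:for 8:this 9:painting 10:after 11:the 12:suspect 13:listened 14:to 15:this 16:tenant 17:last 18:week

5

The displaced element is "which architect" (word 2).
It is linked across 1 clause boundary (Ø).
It functions as the subject of "applied", so the gap sits immediately after word 5 ("mentioned").
Base order: Ken had mentioned that which architect applied for this painting after the suspect listened to this tenant last week.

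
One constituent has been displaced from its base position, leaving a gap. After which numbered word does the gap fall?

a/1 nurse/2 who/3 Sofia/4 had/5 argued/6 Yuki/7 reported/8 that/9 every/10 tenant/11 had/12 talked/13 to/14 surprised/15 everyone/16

The displaced element is "a nurse" (word 2).
It is linked across 2 clause boundaries (Ø → that).
It functions as the object of the preposition "to" of "talked", so the gap sits immediately after word 14 ("to").
Base order: Sofia had argued Yuki reported that every tenant had talked to a nurse.

14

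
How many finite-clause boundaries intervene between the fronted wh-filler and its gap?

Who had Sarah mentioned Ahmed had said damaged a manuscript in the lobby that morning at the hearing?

2

"who" is extracted from the subject of "damaged".
Boundaries crossed, outermost first: [Ø], [Ø] — 2 in total.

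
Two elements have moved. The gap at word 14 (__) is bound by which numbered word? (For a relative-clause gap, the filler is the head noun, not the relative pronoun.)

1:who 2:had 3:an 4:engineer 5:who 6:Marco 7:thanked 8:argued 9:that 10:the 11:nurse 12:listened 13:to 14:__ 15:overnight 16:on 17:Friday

1

The marked gap is the object of the preposition "to" of "listened".
Its filler is the fronted wh-phrase "who", at word 1.
(The other dependency links word 4 to a gap after word 7.)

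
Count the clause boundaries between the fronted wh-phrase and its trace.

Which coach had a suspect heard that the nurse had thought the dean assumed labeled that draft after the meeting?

3

"which coach" is extracted from the subject of "labeled".
Boundaries crossed, outermost first: [that], [Ø], [Ø] — 3 in total.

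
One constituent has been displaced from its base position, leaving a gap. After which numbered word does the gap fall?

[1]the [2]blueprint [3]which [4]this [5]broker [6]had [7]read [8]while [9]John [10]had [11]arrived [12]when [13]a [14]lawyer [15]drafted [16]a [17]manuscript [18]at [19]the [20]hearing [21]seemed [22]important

The displaced element is "the blueprint" (word 2).
It functions as the direct object of "read", so the gap sits immediately after word 7 ("read").
Base order: This broker had read the blueprint while John had arrived when a lawyer drafted a manuscript at the hearing.

7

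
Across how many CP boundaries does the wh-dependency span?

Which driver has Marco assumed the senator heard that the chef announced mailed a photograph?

3

"which driver" is extracted from the subject of "mailed".
Boundaries crossed, outermost first: [Ø], [that], [Ø] — 3 in total.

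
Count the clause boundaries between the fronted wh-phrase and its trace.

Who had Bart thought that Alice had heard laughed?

2

"who" is extracted from the subject of "laughed".
Boundaries crossed, outermost first: [that], [Ø] — 2 in total.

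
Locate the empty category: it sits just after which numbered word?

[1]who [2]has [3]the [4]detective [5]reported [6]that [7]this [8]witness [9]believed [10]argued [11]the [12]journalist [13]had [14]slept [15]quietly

The displaced element is "who" (word 1).
It is linked across 2 clause boundaries (that → Ø).
It functions as the subject of "argued", so the gap sits immediately after word 9 ("believed").
Base order: The detective has reported that this witness believed that who argued the journalist had slept quietly.

9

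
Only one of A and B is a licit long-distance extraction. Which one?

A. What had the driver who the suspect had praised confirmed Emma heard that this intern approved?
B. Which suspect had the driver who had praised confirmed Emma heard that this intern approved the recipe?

A

In B, the wh-phrase is extracted from inside a complex-NP island (relative clause) (introduced by "who"), which blocks movement.
In A, the extraction path crosses only that-complement boundaries, which are transparent.
So A is grammatical.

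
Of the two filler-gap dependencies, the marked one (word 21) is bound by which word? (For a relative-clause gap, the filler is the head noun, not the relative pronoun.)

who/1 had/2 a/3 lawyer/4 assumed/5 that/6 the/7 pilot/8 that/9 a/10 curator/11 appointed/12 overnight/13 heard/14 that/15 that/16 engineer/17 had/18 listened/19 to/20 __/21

1

The marked gap is the object of the preposition "to" of "listened".
Its filler is the fronted wh-phrase "who", at word 1.
(The other dependency links word 8 to a gap after word 12.)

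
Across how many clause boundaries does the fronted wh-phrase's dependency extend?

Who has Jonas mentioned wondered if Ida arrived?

"who" is extracted from the subject of "wondered".
Boundaries crossed, outermost first: [Ø] — 1 in total.

1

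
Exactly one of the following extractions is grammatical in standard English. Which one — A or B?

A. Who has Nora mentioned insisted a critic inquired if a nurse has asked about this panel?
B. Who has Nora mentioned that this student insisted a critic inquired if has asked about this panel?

In B, the wh-phrase is extracted from inside a wh-island (introduced by "if"), which blocks movement.
In A, the extraction path crosses only that-complement boundaries, which are transparent.
So A is grammatical.

A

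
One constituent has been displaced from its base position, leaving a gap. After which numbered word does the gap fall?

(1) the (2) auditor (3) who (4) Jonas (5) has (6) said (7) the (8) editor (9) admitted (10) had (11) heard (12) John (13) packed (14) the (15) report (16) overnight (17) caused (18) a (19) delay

9

The displaced element is "the auditor" (word 2).
It is linked across 2 clause boundaries (Ø → Ø).
It functions as the subject of "heard", so the gap sits immediately after word 9 ("admitted").
Base order: Jonas has said the editor admitted that the auditor had heard John packed the report overnight.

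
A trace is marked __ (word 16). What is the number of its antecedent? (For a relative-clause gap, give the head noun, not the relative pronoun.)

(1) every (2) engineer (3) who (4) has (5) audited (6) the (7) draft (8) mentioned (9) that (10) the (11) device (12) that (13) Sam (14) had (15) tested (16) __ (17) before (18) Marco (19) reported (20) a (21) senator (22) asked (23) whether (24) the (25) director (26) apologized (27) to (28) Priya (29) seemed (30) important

11

The gap at 16 is the object of "tested", inside a relative clause.
The relative pronoun is "that" (word 12); it is bound by the head noun immediately before it.
Its filler is the head noun "device", at word 11.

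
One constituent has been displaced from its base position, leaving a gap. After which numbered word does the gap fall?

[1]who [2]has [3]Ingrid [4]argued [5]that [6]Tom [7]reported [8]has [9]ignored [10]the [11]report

The displaced element is "who" (word 1).
It is linked across 2 clause boundaries (that → Ø).
It functions as the subject of "ignored", so the gap sits immediately after word 7 ("reported").
Base order: Ingrid has argued that Tom reported who has ignored the report.

7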